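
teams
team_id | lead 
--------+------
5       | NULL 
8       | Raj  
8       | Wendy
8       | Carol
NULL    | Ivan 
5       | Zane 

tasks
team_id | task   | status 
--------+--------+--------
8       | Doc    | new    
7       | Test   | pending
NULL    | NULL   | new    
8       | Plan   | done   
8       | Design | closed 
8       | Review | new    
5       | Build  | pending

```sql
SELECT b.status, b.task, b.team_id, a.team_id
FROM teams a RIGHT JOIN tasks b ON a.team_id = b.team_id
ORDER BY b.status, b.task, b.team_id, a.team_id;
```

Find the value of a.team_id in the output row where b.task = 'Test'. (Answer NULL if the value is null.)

RIGHT JOIN keeps every row from `tasks`; unmatched rows get NULL for `teams`'s columns.
Matching on a.team_id = b.team_id. A NULL in a compared column never satisfies the condition.
Matched pairs: 14; unmatched b rows kept: 2.

NULL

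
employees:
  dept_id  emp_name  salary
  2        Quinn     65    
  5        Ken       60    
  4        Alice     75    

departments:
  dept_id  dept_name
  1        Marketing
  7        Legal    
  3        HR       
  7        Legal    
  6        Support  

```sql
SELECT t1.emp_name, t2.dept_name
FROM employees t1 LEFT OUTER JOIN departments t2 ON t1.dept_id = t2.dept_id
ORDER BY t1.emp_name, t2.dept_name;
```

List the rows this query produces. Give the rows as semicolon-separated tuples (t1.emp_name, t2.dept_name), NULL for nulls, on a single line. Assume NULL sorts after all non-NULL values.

(Alice, NULL); (Ken, NULL); (Quinn, NULL)

LEFT JOIN keeps every row from `employees`; unmatched rows get NULL for `departments`'s columns.
Matching on t1.dept_id = t2.dept_id.
Matched pairs: 0; unmatched t1 rows kept: 3.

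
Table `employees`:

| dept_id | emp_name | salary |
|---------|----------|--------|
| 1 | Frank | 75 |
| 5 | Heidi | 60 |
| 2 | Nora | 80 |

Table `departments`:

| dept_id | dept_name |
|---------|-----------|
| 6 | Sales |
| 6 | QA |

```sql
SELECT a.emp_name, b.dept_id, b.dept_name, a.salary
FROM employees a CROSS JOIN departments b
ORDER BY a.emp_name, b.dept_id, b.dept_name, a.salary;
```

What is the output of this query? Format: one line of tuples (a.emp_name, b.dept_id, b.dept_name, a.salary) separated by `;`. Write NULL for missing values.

(Frank, 6, QA, 75); (Frank, 6, Sales, 75); (Heidi, 6, QA, 60); (Heidi, 6, Sales, 60); (Nora, 6, QA, 80); (Nora, 6, Sales, 80)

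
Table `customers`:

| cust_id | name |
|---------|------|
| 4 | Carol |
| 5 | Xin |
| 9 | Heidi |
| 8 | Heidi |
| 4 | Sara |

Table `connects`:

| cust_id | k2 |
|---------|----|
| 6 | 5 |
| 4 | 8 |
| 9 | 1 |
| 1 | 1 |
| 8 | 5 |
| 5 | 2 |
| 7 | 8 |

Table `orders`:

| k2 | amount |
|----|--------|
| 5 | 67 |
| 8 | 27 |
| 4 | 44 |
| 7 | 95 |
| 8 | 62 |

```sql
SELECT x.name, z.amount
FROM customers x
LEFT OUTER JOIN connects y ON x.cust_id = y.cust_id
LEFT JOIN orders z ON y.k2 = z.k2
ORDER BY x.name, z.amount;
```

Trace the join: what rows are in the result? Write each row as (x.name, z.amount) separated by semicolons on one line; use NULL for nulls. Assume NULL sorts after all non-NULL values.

Joins associate left-to-right: customers LEFT JOIN connects on cust_id gives 5 intermediate row(s).
Then LEFT JOIN `orders z` on k2: each of those 5 rows is kept; rows whose y.k2 has no match in z get NULL for z's columns.

(Carol, 27); (Carol, 62); (Heidi, 67); (Heidi, NULL); (Sara, 27); (Sara, 62); (Xin, NULL)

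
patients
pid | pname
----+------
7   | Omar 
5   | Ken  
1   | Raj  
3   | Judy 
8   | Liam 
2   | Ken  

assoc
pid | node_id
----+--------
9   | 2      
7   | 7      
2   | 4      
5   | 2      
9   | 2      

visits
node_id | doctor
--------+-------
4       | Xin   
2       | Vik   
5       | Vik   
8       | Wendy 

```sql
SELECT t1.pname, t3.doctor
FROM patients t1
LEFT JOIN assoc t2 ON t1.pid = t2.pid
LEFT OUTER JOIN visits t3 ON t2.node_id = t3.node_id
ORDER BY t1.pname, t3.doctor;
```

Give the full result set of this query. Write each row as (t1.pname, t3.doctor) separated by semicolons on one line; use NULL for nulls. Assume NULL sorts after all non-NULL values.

(Judy, NULL); (Ken, Vik); (Ken, Xin); (Liam, NULL); (Omar, NULL); (Raj, NULL)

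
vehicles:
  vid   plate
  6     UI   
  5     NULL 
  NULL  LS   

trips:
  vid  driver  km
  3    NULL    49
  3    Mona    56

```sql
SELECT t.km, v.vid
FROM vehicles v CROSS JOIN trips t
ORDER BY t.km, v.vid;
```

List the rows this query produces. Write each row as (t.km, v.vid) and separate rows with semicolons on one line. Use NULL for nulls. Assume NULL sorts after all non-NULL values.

(49, 5); (49, 6); (49, NULL); (56, 5); (56, 6); (56, NULL)

CROSS JOIN pairs every row of `vehicles` with every row of `trips`: 3 × 2 = 6 rows.
After projecting and ordering:
t.km | v.vid
49 | 5
49 | 6
49 | NULL
56 | 5
56 | 6
56 | NULL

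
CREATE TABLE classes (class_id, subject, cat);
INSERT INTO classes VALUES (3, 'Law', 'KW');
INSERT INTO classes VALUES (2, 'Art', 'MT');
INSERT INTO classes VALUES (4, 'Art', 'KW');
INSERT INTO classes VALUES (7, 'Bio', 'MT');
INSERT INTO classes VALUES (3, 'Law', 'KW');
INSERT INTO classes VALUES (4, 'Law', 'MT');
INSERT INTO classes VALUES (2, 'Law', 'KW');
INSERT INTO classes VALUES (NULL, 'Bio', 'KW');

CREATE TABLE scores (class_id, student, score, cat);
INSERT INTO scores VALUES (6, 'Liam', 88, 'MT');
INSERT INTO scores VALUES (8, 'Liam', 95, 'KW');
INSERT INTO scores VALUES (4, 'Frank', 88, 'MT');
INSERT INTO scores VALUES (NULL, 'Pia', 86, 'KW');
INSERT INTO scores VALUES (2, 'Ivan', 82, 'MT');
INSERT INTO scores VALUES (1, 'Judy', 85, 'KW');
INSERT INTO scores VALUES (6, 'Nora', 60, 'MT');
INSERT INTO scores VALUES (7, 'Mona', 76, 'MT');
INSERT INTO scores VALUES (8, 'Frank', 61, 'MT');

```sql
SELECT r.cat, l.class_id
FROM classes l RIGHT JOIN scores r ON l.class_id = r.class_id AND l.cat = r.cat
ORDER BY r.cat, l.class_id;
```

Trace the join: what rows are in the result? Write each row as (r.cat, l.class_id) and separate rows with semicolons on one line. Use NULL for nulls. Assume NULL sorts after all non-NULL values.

(KW, NULL); (KW, NULL); (KW, NULL); (MT, 2); (MT, 4); (MT, 7); (MT, NULL); (MT, NULL); (MT, NULL)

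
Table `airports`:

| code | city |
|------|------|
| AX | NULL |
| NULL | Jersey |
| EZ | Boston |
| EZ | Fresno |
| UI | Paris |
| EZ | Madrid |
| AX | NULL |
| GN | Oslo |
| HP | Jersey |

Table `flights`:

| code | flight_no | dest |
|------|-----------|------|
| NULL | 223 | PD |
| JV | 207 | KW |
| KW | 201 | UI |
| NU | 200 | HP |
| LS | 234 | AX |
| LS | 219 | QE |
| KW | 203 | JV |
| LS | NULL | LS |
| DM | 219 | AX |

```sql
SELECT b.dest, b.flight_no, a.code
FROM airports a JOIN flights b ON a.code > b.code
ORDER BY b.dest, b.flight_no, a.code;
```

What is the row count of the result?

INNER JOIN keeps only pairs where the ON condition holds.
Matching on a.code > b.code. A NULL in a compared column never satisfies the condition.
Matched pairs: 13.
Total: 13 rows.

13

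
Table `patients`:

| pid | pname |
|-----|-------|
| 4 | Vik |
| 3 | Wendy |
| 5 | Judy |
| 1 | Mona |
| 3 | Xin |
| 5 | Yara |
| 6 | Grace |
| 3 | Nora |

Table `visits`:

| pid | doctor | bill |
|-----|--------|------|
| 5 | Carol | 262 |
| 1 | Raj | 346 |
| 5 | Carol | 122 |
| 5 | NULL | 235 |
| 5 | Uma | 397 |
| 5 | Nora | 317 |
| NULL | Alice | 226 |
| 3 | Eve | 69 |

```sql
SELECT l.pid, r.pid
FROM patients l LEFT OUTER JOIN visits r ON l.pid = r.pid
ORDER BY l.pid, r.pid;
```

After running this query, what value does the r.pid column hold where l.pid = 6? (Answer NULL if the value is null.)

NULL

LEFT JOIN keeps every row from `patients`; unmatched rows get NULL for `visits`'s columns.
Matching on l.pid = r.pid. A NULL in a compared column never satisfies the condition.
- l (pid=4) has no partner → padded with NULL.
- l (pid=3) pairs with 1 row(s) of r.
- l (pid=5) pairs with 5 row(s) of r.
- l (pid=1) pairs with 1 row(s) of r.
- l (pid=3) pairs with 1 row(s) of r.
- l (pid=5) pairs with 5 row(s) of r.
- l (pid=6) has no partner → padded with NULL.
- l (pid=3) pairs with 1 row(s) of r.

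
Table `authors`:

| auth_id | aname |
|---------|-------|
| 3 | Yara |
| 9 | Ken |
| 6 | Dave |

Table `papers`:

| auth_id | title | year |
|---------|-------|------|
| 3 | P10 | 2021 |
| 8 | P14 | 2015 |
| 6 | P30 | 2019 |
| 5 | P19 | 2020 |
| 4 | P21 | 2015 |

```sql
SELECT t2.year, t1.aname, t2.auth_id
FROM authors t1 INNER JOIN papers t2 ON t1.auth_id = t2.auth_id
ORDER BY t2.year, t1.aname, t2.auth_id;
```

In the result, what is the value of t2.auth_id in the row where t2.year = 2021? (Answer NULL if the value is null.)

3

INNER JOIN keeps only pairs where the ON condition holds.
Matching on t1.auth_id = t2.auth_id.
- auth_id=3: 1 matching t2 row(s), so 1 row(s) emitted.
- auth_id=9: no matching t2 row, dropped.
- auth_id=6: 1 matching t2 row(s), so 1 row(s) emitted.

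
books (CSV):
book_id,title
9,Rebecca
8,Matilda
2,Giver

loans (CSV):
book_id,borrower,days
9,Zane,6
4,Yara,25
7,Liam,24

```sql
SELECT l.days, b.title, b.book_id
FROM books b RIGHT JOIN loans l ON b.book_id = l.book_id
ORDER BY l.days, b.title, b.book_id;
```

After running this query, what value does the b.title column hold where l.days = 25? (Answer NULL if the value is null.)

NULL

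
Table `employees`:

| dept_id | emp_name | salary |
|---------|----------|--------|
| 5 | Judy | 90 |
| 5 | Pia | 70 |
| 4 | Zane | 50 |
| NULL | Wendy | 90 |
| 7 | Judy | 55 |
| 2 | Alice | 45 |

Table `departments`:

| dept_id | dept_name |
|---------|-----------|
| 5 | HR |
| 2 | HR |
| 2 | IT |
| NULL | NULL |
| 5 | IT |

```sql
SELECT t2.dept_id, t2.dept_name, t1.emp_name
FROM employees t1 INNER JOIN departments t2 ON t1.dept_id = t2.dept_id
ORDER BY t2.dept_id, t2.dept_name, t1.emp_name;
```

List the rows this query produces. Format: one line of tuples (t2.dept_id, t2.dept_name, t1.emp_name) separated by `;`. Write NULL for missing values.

INNER JOIN keeps only pairs where the ON condition holds.
Matching on t1.dept_id = t2.dept_id. A NULL in a compared column never satisfies the condition.
- t1 (dept_id=5) pairs with 2 row(s) of t2.
- t1 (dept_id=5) pairs with 2 row(s) of t2.
- t1 (dept_id=4) has no partner → excluded.
- t1 (dept_id=NULL) has no partner → excluded.
- t1 (dept_id=7) has no partner → excluded.
- t1 (dept_id=2) pairs with 2 row(s) of t2.
After projecting and ordering:
t2.dept_id | t2.dept_name | t1.emp_name
2 | HR | Alice
2 | IT | Alice
5 | HR | Judy
5 | HR | Pia
5 | IT | Judy
5 | IT | Pia

(2, HR, Alice); (2, IT, Alice); (5, HR, Judy); (5, HR, Pia); (5, IT, Judy); (5, IT, Pia)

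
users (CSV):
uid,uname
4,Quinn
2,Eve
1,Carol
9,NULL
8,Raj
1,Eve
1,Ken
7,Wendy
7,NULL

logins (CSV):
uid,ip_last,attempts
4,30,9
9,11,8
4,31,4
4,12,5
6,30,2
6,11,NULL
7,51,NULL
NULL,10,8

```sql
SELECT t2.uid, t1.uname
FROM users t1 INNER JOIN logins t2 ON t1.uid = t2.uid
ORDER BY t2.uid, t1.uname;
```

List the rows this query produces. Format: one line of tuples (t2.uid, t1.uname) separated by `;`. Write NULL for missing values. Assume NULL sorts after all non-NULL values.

(4, Quinn); (4, Quinn); (4, Quinn); (7, Wendy); (7, NULL); (9, NULL)

INNER JOIN keeps only pairs where the ON condition holds.
Matching on t1.uid = t2.uid. A NULL in a compared column never satisfies the condition.
Matched pairs: 6.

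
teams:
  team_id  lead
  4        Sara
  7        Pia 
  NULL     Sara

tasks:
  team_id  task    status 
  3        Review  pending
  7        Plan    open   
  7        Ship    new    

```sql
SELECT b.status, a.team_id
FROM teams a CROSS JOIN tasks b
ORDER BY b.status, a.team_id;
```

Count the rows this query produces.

CROSS JOIN pairs every row of `teams` with every row of `tasks`: 3 × 3 = 9 rows.

9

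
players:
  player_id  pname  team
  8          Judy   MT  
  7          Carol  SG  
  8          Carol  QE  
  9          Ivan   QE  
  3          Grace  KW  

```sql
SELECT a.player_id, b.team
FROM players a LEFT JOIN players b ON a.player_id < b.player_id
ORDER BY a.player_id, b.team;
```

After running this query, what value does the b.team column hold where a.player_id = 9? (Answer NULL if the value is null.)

NULL

LEFT JOIN keeps every row from `players a`; unmatched rows get NULL for `players b`'s columns.
Matching on a.player_id < b.player_id.
- player_id=8: 1 matching b row(s), so 1 row(s) emitted.
- player_id=7: 3 matching b row(s), so 3 row(s) emitted.
- player_id=8: 1 matching b row(s), so 1 row(s) emitted.
- player_id=9: no b row matches, row kept with b columns NULL.
- player_id=3: 4 matching b row(s), so 4 row(s) emitted.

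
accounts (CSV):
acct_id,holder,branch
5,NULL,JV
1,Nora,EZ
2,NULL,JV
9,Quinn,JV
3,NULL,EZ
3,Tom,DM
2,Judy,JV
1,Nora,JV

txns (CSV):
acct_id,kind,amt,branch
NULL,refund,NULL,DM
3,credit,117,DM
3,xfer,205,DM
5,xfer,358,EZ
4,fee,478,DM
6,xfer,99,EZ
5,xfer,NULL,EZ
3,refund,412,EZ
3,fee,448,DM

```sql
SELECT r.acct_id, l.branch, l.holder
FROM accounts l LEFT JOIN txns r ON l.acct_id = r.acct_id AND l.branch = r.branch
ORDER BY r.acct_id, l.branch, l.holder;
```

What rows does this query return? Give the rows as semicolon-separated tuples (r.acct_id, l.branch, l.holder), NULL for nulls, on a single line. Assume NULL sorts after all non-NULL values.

(3, DM, Tom); (3, DM, Tom); (3, DM, Tom); (3, EZ, NULL); (NULL, EZ, Nora); (NULL, JV, Judy); (NULL, JV, Nora); (NULL, JV, Quinn); (NULL, JV, NULL); (NULL, JV, NULL)

LEFT JOIN keeps every row from `accounts`; unmatched rows get NULL for `txns`'s columns.
Matching on l.acct_id = r.acct_id AND l.branch = r.branch. A NULL in a compared column never satisfies the condition.
Matched pairs: 4; unmatched l rows kept: 6.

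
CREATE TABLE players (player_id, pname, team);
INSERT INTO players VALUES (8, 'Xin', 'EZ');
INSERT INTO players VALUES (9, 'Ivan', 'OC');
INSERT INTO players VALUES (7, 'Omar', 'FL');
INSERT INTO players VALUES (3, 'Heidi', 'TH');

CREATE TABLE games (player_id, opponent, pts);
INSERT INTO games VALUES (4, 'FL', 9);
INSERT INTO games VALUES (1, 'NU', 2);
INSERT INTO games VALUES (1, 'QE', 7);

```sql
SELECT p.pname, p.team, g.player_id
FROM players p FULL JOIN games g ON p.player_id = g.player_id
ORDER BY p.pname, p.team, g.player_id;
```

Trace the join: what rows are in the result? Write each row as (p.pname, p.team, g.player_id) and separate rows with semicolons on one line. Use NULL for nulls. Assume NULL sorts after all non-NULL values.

FULL OUTER JOIN keeps every row from both sides; unmatched rows get NULL for the other side's columns.
Matching on p.player_id = g.player_id.
Matched pairs: 0; unmatched p rows kept: 4; unmatched g rows kept: 3.

(Heidi, TH, NULL); (Ivan, OC, NULL); (Omar, FL, NULL); (Xin, EZ, NULL); (NULL, NULL, 1); (NULL, NULL, 1); (NULL, NULL, 4)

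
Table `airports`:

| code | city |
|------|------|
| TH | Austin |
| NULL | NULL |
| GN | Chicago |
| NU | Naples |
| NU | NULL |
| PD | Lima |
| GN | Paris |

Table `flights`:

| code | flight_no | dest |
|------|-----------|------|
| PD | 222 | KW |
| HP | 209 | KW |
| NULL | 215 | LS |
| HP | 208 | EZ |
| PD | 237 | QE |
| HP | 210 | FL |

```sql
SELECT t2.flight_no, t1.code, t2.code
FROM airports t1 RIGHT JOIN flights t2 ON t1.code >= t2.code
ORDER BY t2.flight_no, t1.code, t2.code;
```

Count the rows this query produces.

17

RIGHT JOIN keeps every row from `flights`; unmatched rows get NULL for `airports`'s columns.
Matching on t1.code >= t2.code. A NULL in a compared column never satisfies the condition.
- t1[0] code=TH → 5 match(es) in t2 → 5 row(s).
- t1[1] code=NULL → no match.
- t1[2] code=GN → no match.
- t1[3] code=NU → 3 match(es) in t2 → 3 row(s).
- t1[4] code=NU → 3 match(es) in t2 → 3 row(s).
- t1[5] code=PD → 5 match(es) in t2 → 5 row(s).
- t1[6] code=GN → no match.
- 1 t2 row(s) had no t1 match → kept, t1 columns NULL.
Total: 16 matched + 1 padded = 17 rows.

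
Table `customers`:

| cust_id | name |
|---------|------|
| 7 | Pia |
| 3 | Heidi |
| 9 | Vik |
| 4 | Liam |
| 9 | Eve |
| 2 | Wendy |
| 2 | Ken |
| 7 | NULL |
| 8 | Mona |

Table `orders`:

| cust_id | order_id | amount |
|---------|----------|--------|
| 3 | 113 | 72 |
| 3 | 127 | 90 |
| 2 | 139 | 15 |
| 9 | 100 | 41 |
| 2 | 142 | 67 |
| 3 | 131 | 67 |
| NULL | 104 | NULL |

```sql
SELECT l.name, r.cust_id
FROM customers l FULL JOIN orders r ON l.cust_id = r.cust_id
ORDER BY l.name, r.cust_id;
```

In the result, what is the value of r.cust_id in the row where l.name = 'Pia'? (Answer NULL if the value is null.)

NULL

FULL OUTER JOIN keeps every row from both sides; unmatched rows get NULL for the other side's columns.
Matching on l.cust_id = r.cust_id. A NULL in a compared column never satisfies the condition.
Matched pairs: 9; unmatched l rows kept: 4; unmatched r rows kept: 1.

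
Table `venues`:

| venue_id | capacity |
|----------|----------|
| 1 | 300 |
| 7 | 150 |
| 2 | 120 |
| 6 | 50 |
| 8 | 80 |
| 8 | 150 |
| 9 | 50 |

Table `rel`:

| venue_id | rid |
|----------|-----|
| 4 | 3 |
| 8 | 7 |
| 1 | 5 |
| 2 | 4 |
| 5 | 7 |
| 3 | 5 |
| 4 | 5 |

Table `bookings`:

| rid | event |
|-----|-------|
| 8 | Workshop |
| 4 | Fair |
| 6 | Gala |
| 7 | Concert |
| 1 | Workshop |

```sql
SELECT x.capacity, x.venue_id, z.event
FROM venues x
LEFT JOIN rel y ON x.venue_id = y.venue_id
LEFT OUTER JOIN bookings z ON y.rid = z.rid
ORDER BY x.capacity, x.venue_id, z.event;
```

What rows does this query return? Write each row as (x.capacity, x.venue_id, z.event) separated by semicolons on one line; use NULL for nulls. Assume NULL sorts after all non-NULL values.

(50, 6, NULL); (50, 9, NULL); (80, 8, Concert); (120, 2, Fair); (150, 7, NULL); (150, 8, Concert); (300, 1, NULL)

Evaluate left to right. First `venues x LEFT JOIN rel y` on venue_id: 7 row(s).
Then LEFT JOIN `bookings z` on rid: each of those 7 rows is kept; rows whose y.rid has no match in z get NULL for z's columns.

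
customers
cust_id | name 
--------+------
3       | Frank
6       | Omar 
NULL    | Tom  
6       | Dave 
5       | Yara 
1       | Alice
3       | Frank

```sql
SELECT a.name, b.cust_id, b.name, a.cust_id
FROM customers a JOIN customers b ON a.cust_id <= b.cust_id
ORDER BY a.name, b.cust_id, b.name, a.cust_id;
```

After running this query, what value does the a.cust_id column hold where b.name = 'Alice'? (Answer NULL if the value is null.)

1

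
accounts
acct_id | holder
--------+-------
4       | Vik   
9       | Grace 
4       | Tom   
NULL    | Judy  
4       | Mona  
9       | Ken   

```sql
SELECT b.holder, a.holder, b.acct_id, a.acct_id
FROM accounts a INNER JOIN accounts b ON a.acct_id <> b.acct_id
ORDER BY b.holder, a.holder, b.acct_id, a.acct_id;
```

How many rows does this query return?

12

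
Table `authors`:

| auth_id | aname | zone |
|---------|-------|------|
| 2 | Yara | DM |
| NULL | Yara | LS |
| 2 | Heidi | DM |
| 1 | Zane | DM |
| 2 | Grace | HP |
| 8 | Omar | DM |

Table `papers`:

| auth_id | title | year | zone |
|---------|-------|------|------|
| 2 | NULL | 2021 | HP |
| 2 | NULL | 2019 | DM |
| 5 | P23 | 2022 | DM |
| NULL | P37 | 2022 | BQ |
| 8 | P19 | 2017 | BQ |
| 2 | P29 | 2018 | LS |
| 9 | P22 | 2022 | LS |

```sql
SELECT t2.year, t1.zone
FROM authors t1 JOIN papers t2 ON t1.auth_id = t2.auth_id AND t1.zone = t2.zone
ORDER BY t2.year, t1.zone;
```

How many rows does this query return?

INNER JOIN keeps only pairs where the ON condition holds.
Matching on t1.auth_id = t2.auth_id AND t1.zone = t2.zone. A NULL in a compared column never satisfies the condition.
- auth_id=2, zone=DM: 1 matching t2 row(s), so 1 row(s) emitted.
- auth_id=NULL, zone=LS: no matching t2 row, dropped.
- auth_id=2, zone=DM: 1 matching t2 row(s), so 1 row(s) emitted.
- auth_id=1, zone=DM: no matching t2 row, dropped.
- auth_id=2, zone=HP: 1 matching t2 row(s), so 1 row(s) emitted.
- auth_id=8, zone=DM: no matching t2 row, dropped.
Total: 3 rows.

3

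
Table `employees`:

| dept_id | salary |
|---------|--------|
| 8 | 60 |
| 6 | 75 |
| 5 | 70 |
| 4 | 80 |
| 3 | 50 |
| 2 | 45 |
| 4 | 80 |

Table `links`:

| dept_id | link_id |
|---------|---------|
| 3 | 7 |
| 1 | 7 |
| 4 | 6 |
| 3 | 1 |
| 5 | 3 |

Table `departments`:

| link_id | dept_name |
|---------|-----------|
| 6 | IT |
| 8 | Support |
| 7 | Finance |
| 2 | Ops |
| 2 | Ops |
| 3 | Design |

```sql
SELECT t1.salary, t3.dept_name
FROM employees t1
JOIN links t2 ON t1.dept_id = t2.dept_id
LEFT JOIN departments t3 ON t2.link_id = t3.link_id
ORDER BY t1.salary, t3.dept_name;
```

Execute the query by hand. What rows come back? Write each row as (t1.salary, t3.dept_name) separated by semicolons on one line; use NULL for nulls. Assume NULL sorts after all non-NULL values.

Evaluate left to right. First `employees t1 INNER JOIN links t2` on dept_id: 5 row(s).
Then LEFT JOIN `departments t3` on link_id: each of those 5 rows is kept; rows whose t2.link_id has no match in t3 get NULL for t3's columns.

(50, Finance); (50, NULL); (70, Design); (80, IT); (80, IT)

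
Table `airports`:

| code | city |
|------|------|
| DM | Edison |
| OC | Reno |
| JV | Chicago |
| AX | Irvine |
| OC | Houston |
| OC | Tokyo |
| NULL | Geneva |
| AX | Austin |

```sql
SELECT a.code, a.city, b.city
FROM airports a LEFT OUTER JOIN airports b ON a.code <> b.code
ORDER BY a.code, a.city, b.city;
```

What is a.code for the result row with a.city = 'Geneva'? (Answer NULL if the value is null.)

LEFT JOIN keeps every row from `airports a`; unmatched rows get NULL for `airports b`'s columns.
Matching on a.code <> b.code. A NULL in a compared column never satisfies the condition.
- a row (code=DM): matches 6 b row(s) → 6 output row(s).
- a row (code=OC): matches 4 b row(s) → 4 output row(s).
- a row (code=JV): matches 6 b row(s) → 6 output row(s).
- a row (code=AX): matches 5 b row(s) → 5 output row(s).
- a row (code=OC): matches 4 b row(s) → 4 output row(s).
- a row (code=OC): matches 4 b row(s) → 4 output row(s).
- a row (code=NULL): no match → kept, b columns NULL.
- a row (code=AX): matches 5 b row(s) → 5 output row(s).

NULL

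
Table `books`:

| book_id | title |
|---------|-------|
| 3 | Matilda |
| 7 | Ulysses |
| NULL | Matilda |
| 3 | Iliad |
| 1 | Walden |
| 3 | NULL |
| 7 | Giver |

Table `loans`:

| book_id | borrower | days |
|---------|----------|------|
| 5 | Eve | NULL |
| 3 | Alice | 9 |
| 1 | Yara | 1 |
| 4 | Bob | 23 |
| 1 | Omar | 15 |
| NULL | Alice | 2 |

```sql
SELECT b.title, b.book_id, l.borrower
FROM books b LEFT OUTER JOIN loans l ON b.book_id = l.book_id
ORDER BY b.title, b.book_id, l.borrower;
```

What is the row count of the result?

8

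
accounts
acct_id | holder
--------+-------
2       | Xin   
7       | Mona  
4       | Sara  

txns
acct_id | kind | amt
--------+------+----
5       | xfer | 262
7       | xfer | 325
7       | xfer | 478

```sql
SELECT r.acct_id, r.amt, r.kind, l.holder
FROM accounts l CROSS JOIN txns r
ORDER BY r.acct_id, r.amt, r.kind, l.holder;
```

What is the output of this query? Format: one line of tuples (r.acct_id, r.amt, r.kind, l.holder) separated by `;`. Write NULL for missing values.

(5, 262, xfer, Mona); (5, 262, xfer, Sara); (5, 262, xfer, Xin); (7, 325, xfer, Mona); (7, 325, xfer, Sara); (7, 325, xfer, Xin); (7, 478, xfer, Mona); (7, 478, xfer, Sara); (7, 478, xfer, Xin)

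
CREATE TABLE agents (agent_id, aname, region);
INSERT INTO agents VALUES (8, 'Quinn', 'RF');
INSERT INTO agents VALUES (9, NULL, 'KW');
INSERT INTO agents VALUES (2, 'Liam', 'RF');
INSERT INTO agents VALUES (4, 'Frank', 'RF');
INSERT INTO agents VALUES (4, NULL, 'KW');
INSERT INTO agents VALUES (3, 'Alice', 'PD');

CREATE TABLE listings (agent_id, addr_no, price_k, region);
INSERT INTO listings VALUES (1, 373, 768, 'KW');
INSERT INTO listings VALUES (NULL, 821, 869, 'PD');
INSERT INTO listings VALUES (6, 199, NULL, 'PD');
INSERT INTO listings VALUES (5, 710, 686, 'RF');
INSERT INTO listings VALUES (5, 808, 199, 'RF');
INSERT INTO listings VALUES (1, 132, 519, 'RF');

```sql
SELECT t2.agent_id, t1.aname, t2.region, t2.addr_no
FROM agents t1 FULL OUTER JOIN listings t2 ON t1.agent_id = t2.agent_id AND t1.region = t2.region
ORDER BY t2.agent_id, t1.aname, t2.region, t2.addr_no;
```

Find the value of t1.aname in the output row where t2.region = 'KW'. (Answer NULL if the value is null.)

NULL

FULL OUTER JOIN keeps every row from both sides; unmatched rows get NULL for the other side's columns.
Matching on t1.agent_id = t2.agent_id AND t1.region = t2.region. A NULL in a compared column never satisfies the condition.
Matched pairs: 0; unmatched t1 rows kept: 6; unmatched t2 rows kept: 6.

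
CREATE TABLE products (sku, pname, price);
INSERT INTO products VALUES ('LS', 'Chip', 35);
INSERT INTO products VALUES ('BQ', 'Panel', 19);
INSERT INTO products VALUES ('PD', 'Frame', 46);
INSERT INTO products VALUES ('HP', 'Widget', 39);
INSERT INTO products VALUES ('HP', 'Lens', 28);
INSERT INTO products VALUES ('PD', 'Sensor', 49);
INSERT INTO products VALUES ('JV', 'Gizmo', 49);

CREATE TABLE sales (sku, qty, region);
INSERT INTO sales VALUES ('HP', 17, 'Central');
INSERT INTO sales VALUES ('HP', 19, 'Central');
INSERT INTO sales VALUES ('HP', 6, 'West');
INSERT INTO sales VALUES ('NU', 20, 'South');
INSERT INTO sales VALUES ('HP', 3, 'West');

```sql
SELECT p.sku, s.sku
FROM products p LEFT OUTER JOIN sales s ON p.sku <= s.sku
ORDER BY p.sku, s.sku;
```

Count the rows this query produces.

LEFT JOIN keeps every row from `products`; unmatched rows get NULL for `sales`'s columns.
Matching on p.sku <= s.sku.
Matched pairs: 17; unmatched p rows kept: 2.
Total: 17 matched + 2 padded = 19 rows.

19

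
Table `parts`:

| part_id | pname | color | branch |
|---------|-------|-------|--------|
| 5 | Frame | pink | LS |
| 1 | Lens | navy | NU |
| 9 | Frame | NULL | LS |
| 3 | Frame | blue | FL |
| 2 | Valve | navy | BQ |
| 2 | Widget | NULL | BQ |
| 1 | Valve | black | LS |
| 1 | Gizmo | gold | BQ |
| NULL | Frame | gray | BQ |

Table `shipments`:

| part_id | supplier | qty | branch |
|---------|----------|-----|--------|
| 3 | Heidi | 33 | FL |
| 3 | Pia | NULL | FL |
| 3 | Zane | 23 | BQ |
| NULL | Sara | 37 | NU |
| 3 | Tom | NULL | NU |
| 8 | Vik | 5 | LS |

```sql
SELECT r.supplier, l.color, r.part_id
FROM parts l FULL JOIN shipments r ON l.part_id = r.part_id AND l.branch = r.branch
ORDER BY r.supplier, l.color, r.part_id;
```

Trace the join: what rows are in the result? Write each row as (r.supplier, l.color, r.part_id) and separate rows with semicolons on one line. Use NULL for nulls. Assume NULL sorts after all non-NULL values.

FULL OUTER JOIN keeps every row from both sides; unmatched rows get NULL for the other side's columns.
Matching on l.part_id = r.part_id AND l.branch = r.branch. A NULL in a compared column never satisfies the condition.
- l[0] part_id=5, branch=LS → no match; kept with NULLs on the r side.
- l[1] part_id=1, branch=NU → no match; kept with NULLs on the r side.
- l[2] part_id=9, branch=LS → no match; kept with NULLs on the r side.
- l[3] part_id=3, branch=FL → 2 match(es) in r → 2 row(s).
- l[4] part_id=2, branch=BQ → no match; kept with NULLs on the r side.
- l[5] part_id=2, branch=BQ → no match; kept with NULLs on the r side.
- l[6] part_id=1, branch=LS → no match; kept with NULLs on the r side.
- l[7] part_id=1, branch=BQ → no match; kept with NULLs on the r side.
- l[8] part_id=NULL, branch=BQ → no match; kept with NULLs on the r side.
- 4 row(s) from r found no l partner → padded with NULL.

(Heidi, blue, 3); (Pia, blue, 3); (Sara, NULL, NULL); (Tom, NULL, 3); (Vik, NULL, 8); (Zane, NULL, 3); (NULL, black, NULL); (NULL, gold, NULL); (NULL, gray, NULL); (NULL, navy, NULL); (NULL, navy, NULL); (NULL, pink, NULL); (NULL, NULL, NULL); (NULL, NULL, NULL)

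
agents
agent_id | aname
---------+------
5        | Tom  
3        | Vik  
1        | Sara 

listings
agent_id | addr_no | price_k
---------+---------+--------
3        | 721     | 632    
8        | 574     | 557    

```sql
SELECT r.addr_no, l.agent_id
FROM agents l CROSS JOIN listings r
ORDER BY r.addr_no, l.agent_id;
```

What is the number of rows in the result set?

6

CROSS JOIN pairs every row of `agents` with every row of `listings`: 3 × 2 = 6 rows.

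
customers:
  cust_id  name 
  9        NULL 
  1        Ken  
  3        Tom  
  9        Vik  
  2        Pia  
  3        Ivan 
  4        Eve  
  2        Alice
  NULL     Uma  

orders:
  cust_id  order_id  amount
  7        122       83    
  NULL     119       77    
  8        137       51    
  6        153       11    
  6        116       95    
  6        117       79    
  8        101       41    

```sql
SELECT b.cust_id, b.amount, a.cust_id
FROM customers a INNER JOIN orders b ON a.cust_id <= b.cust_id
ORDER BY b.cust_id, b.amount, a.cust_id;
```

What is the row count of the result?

36

INNER JOIN keeps only pairs where the ON condition holds.
Matching on a.cust_id <= b.cust_id. A NULL in a compared column never satisfies the condition.
Matched pairs: 36.
Total: 36 rows.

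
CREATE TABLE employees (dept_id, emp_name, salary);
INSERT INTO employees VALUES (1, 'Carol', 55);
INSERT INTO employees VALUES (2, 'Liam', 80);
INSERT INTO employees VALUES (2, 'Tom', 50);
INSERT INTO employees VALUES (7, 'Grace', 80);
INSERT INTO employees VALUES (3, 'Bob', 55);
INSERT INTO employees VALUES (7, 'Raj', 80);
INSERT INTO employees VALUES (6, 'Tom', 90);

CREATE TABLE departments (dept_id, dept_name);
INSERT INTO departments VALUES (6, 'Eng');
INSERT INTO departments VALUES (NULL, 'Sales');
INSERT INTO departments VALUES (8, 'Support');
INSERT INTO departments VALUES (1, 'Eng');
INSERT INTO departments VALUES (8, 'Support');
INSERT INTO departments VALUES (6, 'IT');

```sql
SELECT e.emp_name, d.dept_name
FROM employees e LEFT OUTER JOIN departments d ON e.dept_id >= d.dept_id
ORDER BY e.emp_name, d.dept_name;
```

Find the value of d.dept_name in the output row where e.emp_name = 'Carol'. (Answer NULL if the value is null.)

LEFT JOIN keeps every row from `employees`; unmatched rows get NULL for `departments`'s columns.
Matching on e.dept_id >= d.dept_id. A NULL in a compared column never satisfies the condition.
Matched pairs: 13; unmatched e rows kept: 0.

Eng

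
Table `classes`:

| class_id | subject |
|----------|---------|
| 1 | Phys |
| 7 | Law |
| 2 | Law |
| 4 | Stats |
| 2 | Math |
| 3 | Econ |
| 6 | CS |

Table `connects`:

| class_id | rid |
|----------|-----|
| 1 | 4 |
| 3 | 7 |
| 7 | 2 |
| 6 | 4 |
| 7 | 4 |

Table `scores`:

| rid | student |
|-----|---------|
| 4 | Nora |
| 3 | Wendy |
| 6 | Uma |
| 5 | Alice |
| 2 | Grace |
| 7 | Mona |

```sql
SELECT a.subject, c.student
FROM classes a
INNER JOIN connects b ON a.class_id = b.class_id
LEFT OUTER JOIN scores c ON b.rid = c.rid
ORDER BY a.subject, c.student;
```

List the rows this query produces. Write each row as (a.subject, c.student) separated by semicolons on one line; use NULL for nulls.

(CS, Nora); (Econ, Mona); (Law, Grace); (Law, Nora); (Phys, Nora)

Step 1 — a INNER JOIN b on class_id → 5 row(s).
Then LEFT JOIN `scores c` on rid: each of those 5 rows is kept; rows whose b.rid has no match in c get NULL for c's columns.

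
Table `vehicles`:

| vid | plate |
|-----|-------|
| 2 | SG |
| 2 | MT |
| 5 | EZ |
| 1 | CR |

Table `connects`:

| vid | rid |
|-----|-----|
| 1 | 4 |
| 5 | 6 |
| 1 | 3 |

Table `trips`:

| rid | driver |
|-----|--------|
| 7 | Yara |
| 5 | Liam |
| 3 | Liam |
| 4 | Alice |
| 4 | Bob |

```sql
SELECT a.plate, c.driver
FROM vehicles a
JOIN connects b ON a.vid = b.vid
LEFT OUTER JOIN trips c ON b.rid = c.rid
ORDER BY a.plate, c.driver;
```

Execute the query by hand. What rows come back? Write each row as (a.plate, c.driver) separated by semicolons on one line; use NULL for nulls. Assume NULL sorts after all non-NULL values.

Joins associate left-to-right: vehicles INNER JOIN connects on vid gives 3 intermediate row(s).
Then LEFT JOIN `trips c` on rid: each of those 3 rows is kept; rows whose b.rid has no match in c get NULL for c's columns.

(CR, Alice); (CR, Bob); (CR, Liam); (EZ, NULL)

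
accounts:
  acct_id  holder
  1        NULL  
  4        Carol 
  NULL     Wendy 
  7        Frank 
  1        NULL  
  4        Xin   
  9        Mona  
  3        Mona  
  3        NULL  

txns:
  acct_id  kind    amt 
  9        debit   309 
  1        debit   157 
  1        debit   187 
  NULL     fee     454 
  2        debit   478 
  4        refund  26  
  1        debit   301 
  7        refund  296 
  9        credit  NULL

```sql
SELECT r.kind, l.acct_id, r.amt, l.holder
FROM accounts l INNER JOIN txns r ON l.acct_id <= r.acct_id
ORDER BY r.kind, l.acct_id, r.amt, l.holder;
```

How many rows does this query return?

INNER JOIN keeps only pairs where the ON condition holds.
Matching on l.acct_id <= r.acct_id. A NULL in a compared column never satisfies the condition.
- acct_id=1: 8 matching r row(s), so 8 row(s) emitted.
- acct_id=4: 4 matching r row(s), so 4 row(s) emitted.
- acct_id=NULL: no matching r row, dropped.
- acct_id=7: 3 matching r row(s), so 3 row(s) emitted.
- acct_id=1: 8 matching r row(s), so 8 row(s) emitted.
- acct_id=4: 4 matching r row(s), so 4 row(s) emitted.
- acct_id=9: 2 matching r row(s), so 2 row(s) emitted.
- acct_id=3: 4 matching r row(s), so 4 row(s) emitted.
- acct_id=3: 4 matching r row(s), so 4 row(s) emitted.
Total: 37 rows.

37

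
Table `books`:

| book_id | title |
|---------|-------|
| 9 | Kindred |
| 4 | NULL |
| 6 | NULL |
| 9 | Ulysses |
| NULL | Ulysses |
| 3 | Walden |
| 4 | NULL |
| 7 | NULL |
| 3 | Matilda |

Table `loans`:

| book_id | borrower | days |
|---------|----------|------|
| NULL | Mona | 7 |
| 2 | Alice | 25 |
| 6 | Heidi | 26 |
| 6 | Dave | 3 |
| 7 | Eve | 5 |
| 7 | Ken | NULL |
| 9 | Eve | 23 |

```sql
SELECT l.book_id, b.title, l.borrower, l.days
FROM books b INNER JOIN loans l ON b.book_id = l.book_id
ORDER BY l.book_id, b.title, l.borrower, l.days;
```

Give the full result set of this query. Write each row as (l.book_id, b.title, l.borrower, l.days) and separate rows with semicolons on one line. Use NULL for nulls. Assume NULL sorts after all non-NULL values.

INNER JOIN keeps only pairs where the ON condition holds.
Matching on b.book_id = l.book_id. A NULL in a compared column never satisfies the condition.
- book_id=9: 1 matching l row(s), so 1 row(s) emitted.
- book_id=4: no matching l row, dropped.
- book_id=6: 2 matching l row(s), so 2 row(s) emitted.
- book_id=9: 1 matching l row(s), so 1 row(s) emitted.
- book_id=NULL: no matching l row, dropped.
- book_id=3: no matching l row, dropped.
- book_id=4: no matching l row, dropped.
- book_id=7: 2 matching l row(s), so 2 row(s) emitted.
- book_id=3: no matching l row, dropped.
After projecting and ordering:
l.book_id | b.title | l.borrower | l.days
6 | NULL | Dave | 3
6 | NULL | Heidi | 26
7 | NULL | Eve | 5
7 | NULL | Ken | NULL
9 | Kindred | Eve | 23
9 | Ulysses | Eve | 23

(6, NULL, Dave, 3); (6, NULL, Heidi, 26); (7, NULL, Eve, 5); (7, NULL, Ken, NULL); (9, Kindred, Eve, 23); (9, Ulysses, Eve, 23)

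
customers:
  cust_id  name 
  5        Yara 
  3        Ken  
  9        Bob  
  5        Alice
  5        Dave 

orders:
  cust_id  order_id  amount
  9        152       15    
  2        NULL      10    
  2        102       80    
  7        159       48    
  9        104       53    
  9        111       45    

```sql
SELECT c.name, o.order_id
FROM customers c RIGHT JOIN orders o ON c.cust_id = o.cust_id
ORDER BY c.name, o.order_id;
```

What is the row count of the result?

RIGHT JOIN keeps every row from `orders`; unmatched rows get NULL for `customers`'s columns.
Matching on c.cust_id = o.cust_id.
- c[0] cust_id=5 → no match.
- c[1] cust_id=3 → no match.
- c[2] cust_id=9 → 3 match(es) in o → 3 row(s).
- c[3] cust_id=5 → no match.
- c[4] cust_id=5 → no match.
- 3 row(s) from o found no c partner → padded with NULL.
Total: 3 matched + 3 padded = 6 rows.

6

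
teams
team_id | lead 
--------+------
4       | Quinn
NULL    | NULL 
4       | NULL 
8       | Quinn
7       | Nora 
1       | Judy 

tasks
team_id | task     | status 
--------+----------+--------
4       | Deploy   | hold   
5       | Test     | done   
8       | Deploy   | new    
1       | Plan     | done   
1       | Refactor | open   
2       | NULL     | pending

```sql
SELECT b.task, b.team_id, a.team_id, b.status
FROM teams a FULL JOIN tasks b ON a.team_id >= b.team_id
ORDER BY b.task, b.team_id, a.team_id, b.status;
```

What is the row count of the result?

22

FULL OUTER JOIN keeps every row from both sides; unmatched rows get NULL for the other side's columns.
Matching on a.team_id >= b.team_id. A NULL in a compared column never satisfies the condition.
Matched pairs: 21; unmatched a rows kept: 1; unmatched b rows kept: 0.
Total: 21 matched + 1 padded = 22 rows.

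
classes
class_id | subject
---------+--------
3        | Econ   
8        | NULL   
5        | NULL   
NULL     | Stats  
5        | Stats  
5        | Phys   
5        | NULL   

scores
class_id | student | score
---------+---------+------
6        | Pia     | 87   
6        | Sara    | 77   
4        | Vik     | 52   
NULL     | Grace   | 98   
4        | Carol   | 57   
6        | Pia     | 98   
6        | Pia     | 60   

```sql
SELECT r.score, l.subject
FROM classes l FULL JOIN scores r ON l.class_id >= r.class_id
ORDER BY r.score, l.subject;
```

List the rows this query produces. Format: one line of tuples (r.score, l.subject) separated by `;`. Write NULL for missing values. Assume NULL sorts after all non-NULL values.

FULL OUTER JOIN keeps every row from both sides; unmatched rows get NULL for the other side's columns.
Matching on l.class_id >= r.class_id. A NULL in a compared column never satisfies the condition.
- l (class_id=3) has no partner → padded with NULL.
- l (class_id=8) pairs with 6 row(s) of r.
- l (class_id=5) pairs with 2 row(s) of r.
- l (class_id=NULL) has no partner → padded with NULL.
- l (class_id=5) pairs with 2 row(s) of r.
- l (class_id=5) pairs with 2 row(s) of r.
- l (class_id=5) pairs with 2 row(s) of r.
- 1 r row(s) had no l match → kept, l columns NULL.

(52, Phys); (52, Stats); (52, NULL); (52, NULL); (52, NULL); (57, Phys); (57, Stats); (57, NULL); (57, NULL); (57, NULL); (60, NULL); (77, NULL); (87, NULL); (98, NULL); (98, NULL); (NULL, Econ); (NULL, Stats)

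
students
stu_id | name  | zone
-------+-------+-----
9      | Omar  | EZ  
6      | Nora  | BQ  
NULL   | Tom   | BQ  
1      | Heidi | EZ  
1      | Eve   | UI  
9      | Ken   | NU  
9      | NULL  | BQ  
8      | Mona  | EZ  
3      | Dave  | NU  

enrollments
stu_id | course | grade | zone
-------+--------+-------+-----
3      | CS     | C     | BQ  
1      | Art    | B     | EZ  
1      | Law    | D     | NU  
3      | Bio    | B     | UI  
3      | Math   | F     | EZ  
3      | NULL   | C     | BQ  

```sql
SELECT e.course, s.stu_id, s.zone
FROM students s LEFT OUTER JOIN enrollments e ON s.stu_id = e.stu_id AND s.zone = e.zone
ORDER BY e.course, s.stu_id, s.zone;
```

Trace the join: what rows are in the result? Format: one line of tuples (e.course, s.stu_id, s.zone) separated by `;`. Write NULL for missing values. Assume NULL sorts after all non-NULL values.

(Art, 1, EZ); (NULL, 1, UI); (NULL, 3, NU); (NULL, 6, BQ); (NULL, 8, EZ); (NULL, 9, BQ); (NULL, 9, EZ); (NULL, 9, NU); (NULL, NULL, BQ)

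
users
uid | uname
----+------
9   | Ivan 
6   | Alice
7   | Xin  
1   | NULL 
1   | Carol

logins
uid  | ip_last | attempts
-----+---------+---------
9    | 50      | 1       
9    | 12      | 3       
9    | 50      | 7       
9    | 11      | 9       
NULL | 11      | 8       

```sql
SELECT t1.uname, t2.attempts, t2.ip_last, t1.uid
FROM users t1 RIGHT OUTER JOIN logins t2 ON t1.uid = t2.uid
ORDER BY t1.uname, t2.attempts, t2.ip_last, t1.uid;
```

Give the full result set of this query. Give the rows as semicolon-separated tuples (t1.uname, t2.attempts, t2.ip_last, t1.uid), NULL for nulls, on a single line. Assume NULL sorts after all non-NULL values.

(Ivan, 1, 50, 9); (Ivan, 3, 12, 9); (Ivan, 7, 50, 9); (Ivan, 9, 11, 9); (NULL, 8, 11, NULL)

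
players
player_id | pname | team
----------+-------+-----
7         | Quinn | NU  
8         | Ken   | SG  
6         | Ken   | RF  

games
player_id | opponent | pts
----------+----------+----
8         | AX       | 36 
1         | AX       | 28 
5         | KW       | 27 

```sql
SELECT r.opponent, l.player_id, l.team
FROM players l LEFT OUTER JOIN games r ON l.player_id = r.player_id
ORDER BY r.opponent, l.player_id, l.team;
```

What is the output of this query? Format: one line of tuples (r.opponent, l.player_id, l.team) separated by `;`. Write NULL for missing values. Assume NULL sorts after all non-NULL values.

(AX, 8, SG); (NULL, 6, RF); (NULL, 7, NU)

LEFT JOIN keeps every row from `players`; unmatched rows get NULL for `games`'s columns.
Matching on l.player_id = r.player_id.
Matched pairs: 1; unmatched l rows kept: 2.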